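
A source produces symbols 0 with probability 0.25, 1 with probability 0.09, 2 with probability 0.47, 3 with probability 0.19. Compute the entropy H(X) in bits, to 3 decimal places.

1.780 bits

H = −Σ pᵢ log₂ pᵢ.
−0.25·log₂(0.25) = 0.5000
−0.09·log₂(0.09) = 0.3127
−0.47·log₂(0.47) = 0.5120
−0.19·log₂(0.19) = 0.4552
Sum ≈ 1.7798 → 1.780 bits.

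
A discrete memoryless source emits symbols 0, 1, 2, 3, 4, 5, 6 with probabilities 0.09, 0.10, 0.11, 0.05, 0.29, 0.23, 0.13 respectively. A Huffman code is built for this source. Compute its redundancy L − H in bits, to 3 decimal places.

Entropy H = −Σ p log₂ p ≈ 2.5994 bits.
Huffman merges: 1/20+9/100→7/50; 1/10+11/100→21/100; 13/100+7/50→27/100; 21/100+23/100→11/25; 27/100+29/100→14/25; 11/25+14/25→1. L = 131/50 ≈ 2.6200.
L − H = 2.6200 − 2.5994 = 0.021 bits.

0.021 bits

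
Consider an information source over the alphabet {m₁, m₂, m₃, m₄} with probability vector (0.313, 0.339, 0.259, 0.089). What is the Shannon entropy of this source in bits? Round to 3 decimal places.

H = −Σ pᵢ log₂ pᵢ.
−0.313·log₂(0.313) = 0.5245
−0.339·log₂(0.339) = 0.5291
−0.259·log₂(0.259) = 0.5048
−0.089·log₂(0.089) = 0.3106
Sum ≈ 1.8690 → 1.869 bits.

1.869 bits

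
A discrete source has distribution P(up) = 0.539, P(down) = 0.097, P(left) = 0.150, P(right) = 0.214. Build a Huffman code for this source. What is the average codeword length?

Repeatedly combine the two least-probable nodes; the expected code length is the sum of the merged weights.
merge 97/1000 + 3/20 → 247/1000
merge 107/500 + 247/1000 → 461/1000
merge 461/1000 + 539/1000 → 1
L = 247/1000 + 461/1000 + 1 = 427/250 = 1.708 bits/symbol.

1.708 bits/symbol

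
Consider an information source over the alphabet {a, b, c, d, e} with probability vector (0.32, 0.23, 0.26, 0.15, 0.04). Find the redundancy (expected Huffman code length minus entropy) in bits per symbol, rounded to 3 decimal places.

Entropy H = −Σ p log₂ p ≈ 2.1153 bits.
Huffman merges: 1/25+3/20→19/100; 19/100+23/100→21/50; 13/50+8/25→29/50; 21/50+29/50→1. L = 219/100 ≈ 2.1900.
L − H = 2.1900 − 2.1153 = 0.075 bits.

0.075 bits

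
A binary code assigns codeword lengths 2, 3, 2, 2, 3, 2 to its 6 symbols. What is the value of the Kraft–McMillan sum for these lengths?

With common denominator 2^3 = 8: Σ 2^(−ℓᵢ) = 2/8 + 1/8 + 2/8 + 2/8 + 1/8 + 2/8 = 10/8 = 1.25.

1.25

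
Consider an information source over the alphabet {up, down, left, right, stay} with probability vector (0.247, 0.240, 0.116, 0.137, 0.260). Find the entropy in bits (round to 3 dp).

H = −Σ pᵢ log₂ pᵢ.
−0.247·log₂(0.247) = 0.4983
−0.240·log₂(0.240) = 0.4941
−0.116·log₂(0.116) = 0.3605
−0.137·log₂(0.137) = 0.3929
−0.260·log₂(0.260) = 0.5053
Sum ≈ 2.2511 → 2.251 bits.

2.251 bits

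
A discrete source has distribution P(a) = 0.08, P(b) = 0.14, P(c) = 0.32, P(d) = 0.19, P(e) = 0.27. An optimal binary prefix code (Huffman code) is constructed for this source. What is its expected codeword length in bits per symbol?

2.22 bits/symbol

Repeatedly combine the two least-probable nodes; the expected code length is the sum of the merged weights.
merge 2/25 + 7/50 → 11/50
merge 19/100 + 11/50 → 41/100
merge 27/100 + 8/25 → 59/100
merge 41/100 + 59/100 → 1
L = 11/50 + 41/100 + 59/100 + 1 = 111/50 = 2.22 bits/symbol.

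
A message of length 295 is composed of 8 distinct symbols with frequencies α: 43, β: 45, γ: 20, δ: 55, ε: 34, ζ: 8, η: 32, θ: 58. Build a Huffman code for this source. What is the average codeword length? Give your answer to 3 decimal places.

Probabilities are the counts divided by 295.
Repeatedly combine the two least-probable nodes; the expected code length is the sum of the merged weights.
merge 8/295 + 4/59 → 28/295
merge 28/295 + 32/295 → 12/59
merge 34/295 + 43/295 → 77/295
merge 9/59 + 11/59 → 20/59
merge 58/295 + 12/59 → 2/5
merge 77/295 + 20/59 → 3/5
merge 2/5 + 3/5 → 1
L = 28/295 + 12/59 + 77/295 + 20/59 + 2/5 + 3/5 + 1 = 171/59 ≈ 2.898 bits/symbol.

2.898 bits/symbol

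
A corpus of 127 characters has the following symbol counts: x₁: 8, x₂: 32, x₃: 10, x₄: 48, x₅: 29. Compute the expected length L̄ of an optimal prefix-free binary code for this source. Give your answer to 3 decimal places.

2.134 bits/symbol

Probabilities are the counts divided by 127.
Repeatedly combine the two least-probable nodes; the expected code length is the sum of the merged weights.
merge 8/127 + 10/127 → 18/127
merge 18/127 + 29/127 → 47/127
merge 32/127 + 47/127 → 79/127
merge 48/127 + 79/127 → 1
L = 18/127 + 47/127 + 79/127 + 1 = 271/127 ≈ 2.134 bits/symbol.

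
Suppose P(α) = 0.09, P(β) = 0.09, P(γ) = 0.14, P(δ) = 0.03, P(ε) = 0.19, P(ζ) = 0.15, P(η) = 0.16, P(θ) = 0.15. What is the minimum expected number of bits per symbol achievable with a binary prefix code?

Repeatedly combine the two least-probable nodes; the expected code length is the sum of the merged weights.
merge 3/100 + 9/100 → 3/25
merge 9/100 + 3/25 → 21/100
merge 7/50 + 3/20 → 29/100
merge 3/20 + 4/25 → 31/100
merge 19/100 + 21/100 → 2/5
merge 29/100 + 31/100 → 3/5
merge 2/5 + 3/5 → 1
L = 3/25 + 21/100 + 29/100 + 31/100 + 2/5 + 3/5 + 1 = 293/100 = 2.93 bits/symbol.

2.93 bits/symbol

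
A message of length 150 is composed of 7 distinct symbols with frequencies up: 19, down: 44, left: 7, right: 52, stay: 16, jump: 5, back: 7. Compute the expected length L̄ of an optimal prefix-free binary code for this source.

2.44 bits/symbol

Probabilities are the counts divided by 150.
Repeatedly combine the two least-probable nodes; the expected code length is the sum of the merged weights.
merge 1/30 + 7/150 → 2/25
merge 7/150 + 2/25 → 19/150
merge 8/75 + 19/150 → 7/30
merge 19/150 + 7/30 → 9/25
merge 22/75 + 26/75 → 16/25
merge 9/25 + 16/25 → 1
L = 2/25 + 19/150 + 7/30 + 9/25 + 16/25 + 1 = 61/25 = 2.44 bits/symbol.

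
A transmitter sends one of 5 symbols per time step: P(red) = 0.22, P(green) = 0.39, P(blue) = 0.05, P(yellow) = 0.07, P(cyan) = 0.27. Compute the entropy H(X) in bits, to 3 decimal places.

2.005 bits

H = −Σ pᵢ log₂ pᵢ.
−0.22·log₂(0.22) = 0.4806
−0.39·log₂(0.39) = 0.5298
−0.05·log₂(0.05) = 0.2161
−0.07·log₂(0.07) = 0.2686
−0.27·log₂(0.27) = 0.5100
Sum ≈ 2.0050 → 2.005 bits.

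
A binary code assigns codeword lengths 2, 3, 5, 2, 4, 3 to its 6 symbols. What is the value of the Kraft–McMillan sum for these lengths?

With common denominator 2^5 = 32: Σ 2^(−ℓᵢ) = 8/32 + 4/32 + 1/32 + 8/32 + 2/32 + 4/32 = 27/32 = 0.84375.

0.84375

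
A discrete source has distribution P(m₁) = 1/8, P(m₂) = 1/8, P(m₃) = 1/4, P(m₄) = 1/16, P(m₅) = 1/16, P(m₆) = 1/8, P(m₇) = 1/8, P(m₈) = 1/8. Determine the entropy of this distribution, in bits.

Each probability is a power of 1/2, so log₂(1/p) is an integer.
H = Σ p·log₂(1/p) = 1/8·3 + 1/8·3 + 1/4·2 + 1/16·4 + 1/16·4 + 1/8·3 + 1/8·3 + 1/8·3 = 2.875 bits.

2.875 bits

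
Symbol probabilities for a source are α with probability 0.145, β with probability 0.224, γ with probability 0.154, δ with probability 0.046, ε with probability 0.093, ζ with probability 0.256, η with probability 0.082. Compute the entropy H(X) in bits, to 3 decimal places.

H = −Σ pᵢ log₂ pᵢ.
−0.145·log₂(0.145) = 0.4040
−0.224·log₂(0.224) = 0.4835
−0.154·log₂(0.154) = 0.4156
−0.046·log₂(0.046) = 0.2043
−0.093·log₂(0.093) = 0.3187
−0.256·log₂(0.256) = 0.5032
−0.082·log₂(0.082) = 0.2959
Sum ≈ 2.6252 → 2.625 bits.

2.625 bits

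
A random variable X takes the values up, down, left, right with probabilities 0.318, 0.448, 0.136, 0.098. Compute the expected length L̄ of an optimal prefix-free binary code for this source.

1.786 bits/symbol

Repeatedly combine the two least-probable nodes; the expected code length is the sum of the merged weights.
merge 49/500 + 17/125 → 117/500
merge 117/500 + 159/500 → 69/125
merge 56/125 + 69/125 → 1
L = 117/500 + 69/125 + 1 = 893/500 = 1.786 bits/symbol.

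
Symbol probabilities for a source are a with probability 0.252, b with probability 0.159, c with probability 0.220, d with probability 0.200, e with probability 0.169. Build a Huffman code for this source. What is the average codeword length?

2.328 bits/symbol

Repeatedly combine the two least-probable nodes; the expected code length is the sum of the merged weights.
merge 159/1000 + 169/1000 → 41/125
merge 1/5 + 11/50 → 21/50
merge 63/250 + 41/125 → 29/50
merge 21/50 + 29/50 → 1
L = 41/125 + 21/50 + 29/50 + 1 = 291/125 = 2.328 bits/symbol.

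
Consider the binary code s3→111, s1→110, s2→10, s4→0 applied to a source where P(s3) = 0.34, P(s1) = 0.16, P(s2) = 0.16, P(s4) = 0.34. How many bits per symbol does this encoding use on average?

2.16 bits/symbol

L̄ = Σ pᵢ·ℓᵢ = 0.34·3 + 0.16·3 + 0.16·2 + 0.34·1 = 2.16 bits/symbol.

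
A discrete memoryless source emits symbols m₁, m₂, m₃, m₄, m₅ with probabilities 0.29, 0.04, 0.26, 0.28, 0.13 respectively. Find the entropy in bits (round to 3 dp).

H = −Σ pᵢ log₂ pᵢ.
−0.29·log₂(0.29) = 0.5179
−0.04·log₂(0.04) = 0.1858
−0.26·log₂(0.26) = 0.5053
−0.28·log₂(0.28) = 0.5142
−0.13·log₂(0.13) = 0.3826
Sum ≈ 2.1058 → 2.106 bits.

2.106 bits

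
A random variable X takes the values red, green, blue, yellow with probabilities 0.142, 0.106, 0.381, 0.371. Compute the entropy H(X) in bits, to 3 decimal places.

1.804 bits

H = −Σ pᵢ log₂ pᵢ.
−0.142·log₂(0.142) = 0.3999
−0.106·log₂(0.106) = 0.3432
−0.381·log₂(0.381) = 0.5304
−0.371·log₂(0.371) = 0.5307
Sum ≈ 1.8042 → 1.804 bits.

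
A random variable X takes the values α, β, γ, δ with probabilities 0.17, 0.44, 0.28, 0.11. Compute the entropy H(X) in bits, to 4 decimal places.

H = −Σ pᵢ log₂ pᵢ.
−0.17·log₂(0.17) = 0.4346
−0.44·log₂(0.44) = 0.5211
−0.28·log₂(0.28) = 0.5142
−0.11·log₂(0.11) = 0.3503
Sum ≈ 1.8202 → 1.8202 bits.

1.8202 bits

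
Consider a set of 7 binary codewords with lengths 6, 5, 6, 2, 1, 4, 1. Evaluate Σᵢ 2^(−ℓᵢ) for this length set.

1.375

With common denominator 2^6 = 64: Σ 2^(−ℓᵢ) = 1/64 + 2/64 + 1/64 + 16/64 + 32/64 + 4/64 + 32/64 = 88/64 = 1.375.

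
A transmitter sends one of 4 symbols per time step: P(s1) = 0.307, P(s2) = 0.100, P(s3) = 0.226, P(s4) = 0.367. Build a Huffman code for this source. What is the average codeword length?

Repeatedly combine the two least-probable nodes; the expected code length is the sum of the merged weights.
merge 1/10 + 113/500 → 163/500
merge 307/1000 + 163/500 → 633/1000
merge 367/1000 + 633/1000 → 1
L = 163/500 + 633/1000 + 1 = 1959/1000 = 1.959 bits/symbol.

1.959 bits/symbol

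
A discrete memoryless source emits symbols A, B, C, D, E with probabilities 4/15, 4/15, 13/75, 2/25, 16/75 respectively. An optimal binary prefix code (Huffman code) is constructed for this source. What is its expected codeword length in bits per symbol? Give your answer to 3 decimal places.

2.253 bits/symbol

Repeatedly combine the two least-probable nodes; the expected code length is the sum of the merged weights.
merge 2/25 + 13/75 → 19/75
merge 16/75 + 19/75 → 7/15
merge 4/15 + 4/15 → 8/15
merge 7/15 + 8/15 → 1
L = 19/75 + 7/15 + 8/15 + 1 = 169/75 ≈ 2.253 bits/symbol.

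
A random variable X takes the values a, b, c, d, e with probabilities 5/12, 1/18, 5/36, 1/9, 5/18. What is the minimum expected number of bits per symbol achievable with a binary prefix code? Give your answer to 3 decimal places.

Repeatedly combine the two least-probable nodes; the expected code length is the sum of the merged weights.
merge 1/18 + 1/9 → 1/6
merge 5/36 + 1/6 → 11/36
merge 5/18 + 11/36 → 7/12
merge 5/12 + 7/12 → 1
L = 1/6 + 11/36 + 7/12 + 1 = 37/18 ≈ 2.056 bits/symbol.

2.056 bits/symbol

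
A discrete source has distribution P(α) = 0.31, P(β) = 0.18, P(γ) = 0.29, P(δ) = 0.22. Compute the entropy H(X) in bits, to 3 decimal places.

H = −Σ pᵢ log₂ pᵢ.
−0.31·log₂(0.31) = 0.5238
−0.18·log₂(0.18) = 0.4453
−0.29·log₂(0.29) = 0.5179
−0.22·log₂(0.22) = 0.4806
Sum ≈ 1.9676 → 1.968 bits.

1.968 bits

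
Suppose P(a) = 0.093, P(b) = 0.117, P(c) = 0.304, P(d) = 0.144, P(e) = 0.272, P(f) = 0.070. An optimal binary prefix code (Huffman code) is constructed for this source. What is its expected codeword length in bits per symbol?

Repeatedly combine the two least-probable nodes; the expected code length is the sum of the merged weights.
merge 7/100 + 93/1000 → 163/1000
merge 117/1000 + 18/125 → 261/1000
merge 163/1000 + 261/1000 → 53/125
merge 34/125 + 38/125 → 72/125
merge 53/125 + 72/125 → 1
L = 163/1000 + 261/1000 + 53/125 + 72/125 + 1 = 303/125 = 2.424 bits/symbol.

2.424 bits/symbol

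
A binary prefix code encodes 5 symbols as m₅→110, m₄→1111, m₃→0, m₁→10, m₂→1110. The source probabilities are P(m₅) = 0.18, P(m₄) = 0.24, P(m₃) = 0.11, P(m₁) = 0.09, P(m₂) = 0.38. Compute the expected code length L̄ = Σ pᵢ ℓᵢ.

L̄ = Σ pᵢ·ℓᵢ = 0.18·3 + 0.24·4 + 0.11·1 + 0.09·2 + 0.38·4 = 3.31 bits/symbol.

3.31 bits/symbol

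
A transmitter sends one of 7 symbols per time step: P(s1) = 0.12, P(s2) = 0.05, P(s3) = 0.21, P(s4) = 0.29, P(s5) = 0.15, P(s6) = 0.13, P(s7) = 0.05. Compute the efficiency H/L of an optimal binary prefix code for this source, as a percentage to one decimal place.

Entropy H = −Σ p log₂ p ≈ 2.5832 bits.
Huffman merges: 1/20+1/20→1/10; 1/10+3/25→11/50; 13/100+3/20→7/25; 21/100+11/50→43/100; 7/25+29/100→57/100; 43/100+57/100→1. L = 13/5 ≈ 2.6000.
Efficiency = H/L = 2.5832/2.6000 = 99.4%.

99.4%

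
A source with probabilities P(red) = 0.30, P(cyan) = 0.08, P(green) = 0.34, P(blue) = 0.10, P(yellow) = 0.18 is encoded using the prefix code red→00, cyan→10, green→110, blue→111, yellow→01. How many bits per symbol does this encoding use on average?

2.44 bits/symbol

L̄ = Σ pᵢ·ℓᵢ = 0.30·2 + 0.08·2 + 0.34·3 + 0.10·3 + 0.18·2 = 2.44 bits/symbol.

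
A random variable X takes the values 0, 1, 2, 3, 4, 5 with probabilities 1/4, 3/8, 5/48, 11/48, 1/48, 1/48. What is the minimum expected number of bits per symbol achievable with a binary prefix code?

2.1875 bits/symbol

Repeatedly combine the two least-probable nodes; the expected code length is the sum of the merged weights.
merge 1/48 + 1/48 → 1/24
merge 1/24 + 5/48 → 7/48
merge 7/48 + 11/48 → 3/8
merge 1/4 + 3/8 → 5/8
merge 3/8 + 5/8 → 1
L = 1/24 + 7/48 + 3/8 + 5/8 + 1 = 35/16 = 2.1875 bits/symbol.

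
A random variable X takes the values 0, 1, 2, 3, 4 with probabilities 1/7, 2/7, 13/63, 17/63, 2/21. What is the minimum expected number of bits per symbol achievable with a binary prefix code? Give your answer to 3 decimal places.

Repeatedly combine the two least-probable nodes; the expected code length is the sum of the merged weights.
merge 2/21 + 1/7 → 5/21
merge 13/63 + 5/21 → 4/9
merge 17/63 + 2/7 → 5/9
merge 4/9 + 5/9 → 1
L = 5/21 + 4/9 + 5/9 + 1 = 47/21 ≈ 2.238 bits/symbol.

2.238 bits/symbol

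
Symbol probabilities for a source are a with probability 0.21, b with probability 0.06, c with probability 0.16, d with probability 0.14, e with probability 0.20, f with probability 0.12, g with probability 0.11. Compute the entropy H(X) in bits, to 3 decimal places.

2.718 bits

H = −Σ pᵢ log₂ pᵢ.
−0.21·log₂(0.21) = 0.4728
−0.06·log₂(0.06) = 0.2435
−0.16·log₂(0.16) = 0.4230
−0.14·log₂(0.14) = 0.3971
−0.20·log₂(0.20) = 0.4644
−0.12·log₂(0.12) = 0.3671
−0.11·log₂(0.11) = 0.3503
Sum ≈ 2.7182 → 2.718 bits.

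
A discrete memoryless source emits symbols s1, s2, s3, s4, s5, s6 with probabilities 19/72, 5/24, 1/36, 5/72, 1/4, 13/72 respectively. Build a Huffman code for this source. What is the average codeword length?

2.375 bits/symbol

Repeatedly combine the two least-probable nodes; the expected code length is the sum of the merged weights.
merge 1/36 + 5/72 → 7/72
merge 7/72 + 13/72 → 5/18
merge 5/24 + 1/4 → 11/24
merge 19/72 + 5/18 → 13/24
merge 11/24 + 13/24 → 1
L = 7/72 + 5/18 + 11/24 + 13/24 + 1 = 19/8 = 2.375 bits/symbol.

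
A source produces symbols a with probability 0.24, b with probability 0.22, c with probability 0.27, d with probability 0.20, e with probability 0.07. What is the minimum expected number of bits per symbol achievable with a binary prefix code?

Repeatedly combine the two least-probable nodes; the expected code length is the sum of the merged weights.
merge 7/100 + 1/5 → 27/100
merge 11/50 + 6/25 → 23/50
merge 27/100 + 27/100 → 27/50
merge 23/50 + 27/50 → 1
L = 27/100 + 23/50 + 27/50 + 1 = 227/100 = 2.27 bits/symbol.

2.27 bits/symbol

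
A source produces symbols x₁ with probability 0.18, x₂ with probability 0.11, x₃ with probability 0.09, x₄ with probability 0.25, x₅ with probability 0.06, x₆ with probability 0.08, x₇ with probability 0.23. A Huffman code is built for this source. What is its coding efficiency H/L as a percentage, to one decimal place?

98.9%

Entropy H = −Σ p log₂ p ≈ 2.6310 bits.
Huffman merges: 3/50+2/25→7/50; 9/100+11/100→1/5; 7/50+9/50→8/25; 1/5+23/100→43/100; 1/4+8/25→57/100; 43/100+57/100→1. L = 133/50 ≈ 2.6600.
Efficiency = H/L = 2.6310/2.6600 = 98.9%.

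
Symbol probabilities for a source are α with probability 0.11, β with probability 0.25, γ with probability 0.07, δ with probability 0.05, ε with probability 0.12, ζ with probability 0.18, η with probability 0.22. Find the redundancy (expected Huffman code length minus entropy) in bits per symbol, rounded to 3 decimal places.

0.022 bits

Entropy H = −Σ p log₂ p ≈ 2.6279 bits.
Huffman merges: 1/20+7/100→3/25; 11/100+3/25→23/100; 3/25+9/50→3/10; 11/50+23/100→9/20; 1/4+3/10→11/20; 9/20+11/20→1. L = 53/20 ≈ 2.6500.
L − H = 2.6500 − 2.6279 = 0.022 bits.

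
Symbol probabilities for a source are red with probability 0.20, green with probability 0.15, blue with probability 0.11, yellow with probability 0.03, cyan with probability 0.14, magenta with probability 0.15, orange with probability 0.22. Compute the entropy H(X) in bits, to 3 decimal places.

2.665 bits

H = −Σ pᵢ log₂ pᵢ.
−0.20·log₂(0.20) = 0.4644
−0.15·log₂(0.15) = 0.4105
−0.11·log₂(0.11) = 0.3503
−0.03·log₂(0.03) = 0.1518
−0.14·log₂(0.14) = 0.3971
−0.15·log₂(0.15) = 0.4105
−0.22·log₂(0.22) = 0.4806
Sum ≈ 2.6652 → 2.665 bits.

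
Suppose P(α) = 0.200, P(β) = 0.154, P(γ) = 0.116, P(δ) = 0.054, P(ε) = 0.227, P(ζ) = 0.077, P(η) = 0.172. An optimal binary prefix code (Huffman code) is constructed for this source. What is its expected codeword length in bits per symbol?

Repeatedly combine the two least-probable nodes; the expected code length is the sum of the merged weights.
merge 27/500 + 77/1000 → 131/1000
merge 29/250 + 131/1000 → 247/1000
merge 77/500 + 43/250 → 163/500
merge 1/5 + 227/1000 → 427/1000
merge 247/1000 + 163/500 → 573/1000
merge 427/1000 + 573/1000 → 1
L = 131/1000 + 247/1000 + 163/500 + 427/1000 + 573/1000 + 1 = 338/125 = 2.704 bits/symbol.

2.704 bits/symbol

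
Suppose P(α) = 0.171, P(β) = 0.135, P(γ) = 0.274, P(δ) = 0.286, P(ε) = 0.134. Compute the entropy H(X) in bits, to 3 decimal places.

H = −Σ pᵢ log₂ pᵢ.
−0.171·log₂(0.171) = 0.4357
−0.135·log₂(0.135) = 0.3900
−0.274·log₂(0.274) = 0.5118
−0.286·log₂(0.286) = 0.5165
−0.134·log₂(0.134) = 0.3886
Sum ≈ 2.2425 → 2.243 bits.

2.243 bits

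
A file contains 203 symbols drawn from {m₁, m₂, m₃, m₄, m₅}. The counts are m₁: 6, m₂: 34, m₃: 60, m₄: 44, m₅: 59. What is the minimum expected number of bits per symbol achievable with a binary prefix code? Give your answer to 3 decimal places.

2.197 bits/symbol

Probabilities are the counts divided by 203.
Repeatedly combine the two least-probable nodes; the expected code length is the sum of the merged weights.
merge 6/203 + 34/203 → 40/203
merge 40/203 + 44/203 → 12/29
merge 59/203 + 60/203 → 17/29
merge 12/29 + 17/29 → 1
L = 40/203 + 12/29 + 17/29 + 1 = 446/203 ≈ 2.197 bits/symbol.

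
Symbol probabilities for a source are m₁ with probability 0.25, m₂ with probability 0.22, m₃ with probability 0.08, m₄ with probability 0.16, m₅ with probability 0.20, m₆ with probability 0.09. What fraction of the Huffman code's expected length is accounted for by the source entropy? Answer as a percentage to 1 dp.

Entropy H = −Σ p log₂ p ≈ 2.4721 bits.
Huffman merges: 2/25+9/100→17/100; 4/25+17/100→33/100; 1/5+11/50→21/50; 1/4+33/100→29/50; 21/50+29/50→1. L = 5/2 ≈ 2.5000.
Efficiency = H/L = 2.4721/2.5000 = 98.9%.

98.9%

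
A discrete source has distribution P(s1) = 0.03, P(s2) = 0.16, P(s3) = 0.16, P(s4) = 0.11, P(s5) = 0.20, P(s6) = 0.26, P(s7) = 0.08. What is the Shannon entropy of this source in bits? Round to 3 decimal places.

2.609 bits

H = −Σ pᵢ log₂ pᵢ.
−0.03·log₂(0.03) = 0.1518
−0.16·log₂(0.16) = 0.4230
−0.16·log₂(0.16) = 0.4230
−0.11·log₂(0.11) = 0.3503
−0.20·log₂(0.20) = 0.4644
−0.26·log₂(0.26) = 0.5053
−0.08·log₂(0.08) = 0.2915
Sum ≈ 2.6093 → 2.609 bits.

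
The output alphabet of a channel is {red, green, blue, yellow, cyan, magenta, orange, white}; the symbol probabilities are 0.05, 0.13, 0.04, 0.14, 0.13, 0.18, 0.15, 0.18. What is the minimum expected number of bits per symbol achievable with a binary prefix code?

Repeatedly combine the two least-probable nodes; the expected code length is the sum of the merged weights.
merge 1/25 + 1/20 → 9/100
merge 9/100 + 13/100 → 11/50
merge 13/100 + 7/50 → 27/100
merge 3/20 + 9/50 → 33/100
merge 9/50 + 11/50 → 2/5
merge 27/100 + 33/100 → 3/5
merge 2/5 + 3/5 → 1
L = 9/100 + 11/50 + 27/100 + 33/100 + 2/5 + 3/5 + 1 = 291/100 = 2.91 bits/symbol.

2.91 bits/symbol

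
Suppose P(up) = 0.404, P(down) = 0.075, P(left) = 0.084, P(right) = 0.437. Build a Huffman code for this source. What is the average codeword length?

Repeatedly combine the two least-probable nodes; the expected code length is the sum of the merged weights.
merge 3/40 + 21/250 → 159/1000
merge 159/1000 + 101/250 → 563/1000
merge 437/1000 + 563/1000 → 1
L = 159/1000 + 563/1000 + 1 = 861/500 = 1.722 bits/symbol.

1.722 bits/symbol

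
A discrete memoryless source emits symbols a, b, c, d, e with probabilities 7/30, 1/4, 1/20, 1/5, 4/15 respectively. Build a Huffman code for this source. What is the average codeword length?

Repeatedly combine the two least-probable nodes; the expected code length is the sum of the merged weights.
merge 1/20 + 1/5 → 1/4
merge 7/30 + 1/4 → 29/60
merge 1/4 + 4/15 → 31/60
merge 29/60 + 31/60 → 1
L = 1/4 + 29/60 + 31/60 + 1 = 9/4 = 2.25 bits/symbol.

2.25 bits/symbol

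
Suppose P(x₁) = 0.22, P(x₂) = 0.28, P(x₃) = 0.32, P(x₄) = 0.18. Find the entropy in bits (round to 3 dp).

H = −Σ pᵢ log₂ pᵢ.
−0.22·log₂(0.22) = 0.4806
−0.28·log₂(0.28) = 0.5142
−0.32·log₂(0.32) = 0.5260
−0.18·log₂(0.18) = 0.4453
Sum ≈ 1.9661 → 1.966 bits.

1.966 bits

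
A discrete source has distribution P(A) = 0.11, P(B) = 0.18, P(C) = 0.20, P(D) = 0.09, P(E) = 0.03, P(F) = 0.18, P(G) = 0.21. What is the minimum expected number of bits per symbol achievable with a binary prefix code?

2.71 bits/symbol

Repeatedly combine the two least-probable nodes; the expected code length is the sum of the merged weights.
merge 3/100 + 9/100 → 3/25
merge 11/100 + 3/25 → 23/100
merge 9/50 + 9/50 → 9/25
merge 1/5 + 21/100 → 41/100
merge 23/100 + 9/25 → 59/100
merge 41/100 + 59/100 → 1
L = 3/25 + 23/100 + 9/25 + 41/100 + 59/100 + 1 = 271/100 = 2.71 bits/symbol.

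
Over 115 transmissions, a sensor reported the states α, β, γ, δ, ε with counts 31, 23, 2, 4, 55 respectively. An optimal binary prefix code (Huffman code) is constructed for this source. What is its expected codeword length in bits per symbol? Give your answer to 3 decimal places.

Probabilities are the counts divided by 115.
Repeatedly combine the two least-probable nodes; the expected code length is the sum of the merged weights.
merge 2/115 + 4/115 → 6/115
merge 6/115 + 1/5 → 29/115
merge 29/115 + 31/115 → 12/23
merge 11/23 + 12/23 → 1
L = 6/115 + 29/115 + 12/23 + 1 = 42/23 ≈ 1.826 bits/symbol.

1.826 bits/symbol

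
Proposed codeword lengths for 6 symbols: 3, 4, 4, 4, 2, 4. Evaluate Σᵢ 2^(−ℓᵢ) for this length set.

With common denominator 2^4 = 16: Σ 2^(−ℓᵢ) = 2/16 + 1/16 + 1/16 + 1/16 + 4/16 + 1/16 = 10/16 = 0.625.

0.625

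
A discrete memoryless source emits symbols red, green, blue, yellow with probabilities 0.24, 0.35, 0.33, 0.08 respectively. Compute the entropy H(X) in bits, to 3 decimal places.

1.844 bits

H = −Σ pᵢ log₂ pᵢ.
−0.24·log₂(0.24) = 0.4941
−0.35·log₂(0.35) = 0.5301
−0.33·log₂(0.33) = 0.5278
−0.08·log₂(0.08) = 0.2915
Sum ≈ 1.8436 → 1.844 bits.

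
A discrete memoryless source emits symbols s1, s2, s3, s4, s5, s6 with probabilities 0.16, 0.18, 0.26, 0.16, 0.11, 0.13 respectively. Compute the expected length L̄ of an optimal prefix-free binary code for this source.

2.56 bits/symbol

Repeatedly combine the two least-probable nodes; the expected code length is the sum of the merged weights.
merge 11/100 + 13/100 → 6/25
merge 4/25 + 4/25 → 8/25
merge 9/50 + 6/25 → 21/50
merge 13/50 + 8/25 → 29/50
merge 21/50 + 29/50 → 1
L = 6/25 + 8/25 + 21/50 + 29/50 + 1 = 64/25 = 2.56 bits/symbol.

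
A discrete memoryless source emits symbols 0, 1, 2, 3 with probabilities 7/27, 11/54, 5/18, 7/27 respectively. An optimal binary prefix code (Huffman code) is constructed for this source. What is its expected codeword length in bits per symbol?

2 bits/symbol

Repeatedly combine the two least-probable nodes; the expected code length is the sum of the merged weights.
merge 11/54 + 7/27 → 25/54
merge 7/27 + 5/18 → 29/54
merge 25/54 + 29/54 → 1
L = 25/54 + 29/54 + 1 = 2 bits/symbol.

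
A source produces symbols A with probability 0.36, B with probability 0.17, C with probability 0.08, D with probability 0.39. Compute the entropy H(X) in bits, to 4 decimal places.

1.7865 bits

H = −Σ pᵢ log₂ pᵢ.
−0.36·log₂(0.36) = 0.5306
−0.17·log₂(0.17) = 0.4346
−0.08·log₂(0.08) = 0.2915
−0.39·log₂(0.39) = 0.5298
Sum ≈ 1.7865 → 1.7865 bits.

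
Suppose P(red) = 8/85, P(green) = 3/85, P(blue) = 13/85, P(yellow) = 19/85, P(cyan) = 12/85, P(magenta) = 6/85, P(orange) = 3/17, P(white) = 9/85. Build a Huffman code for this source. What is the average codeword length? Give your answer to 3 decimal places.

Repeatedly combine the two least-probable nodes; the expected code length is the sum of the merged weights.
merge 3/85 + 6/85 → 9/85
merge 8/85 + 9/85 → 1/5
merge 9/85 + 12/85 → 21/85
merge 13/85 + 3/17 → 28/85
merge 1/5 + 19/85 → 36/85
merge 21/85 + 28/85 → 49/85
merge 36/85 + 49/85 → 1
L = 9/85 + 1/5 + 21/85 + 28/85 + 36/85 + 49/85 + 1 = 49/17 ≈ 2.882 bits/symbol.

2.882 bits/symbol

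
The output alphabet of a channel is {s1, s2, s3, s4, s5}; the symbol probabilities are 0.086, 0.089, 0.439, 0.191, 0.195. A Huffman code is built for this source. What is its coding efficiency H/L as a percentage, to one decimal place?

Entropy H = −Σ p log₂ p ≈ 2.0525 bits.
Huffman merges: 43/500+89/1000→7/40; 7/40+191/1000→183/500; 39/200+183/500→561/1000; 439/1000+561/1000→1. L = 1051/500 ≈ 2.1020.
Efficiency = H/L = 2.0525/2.1020 = 97.6%.

97.6%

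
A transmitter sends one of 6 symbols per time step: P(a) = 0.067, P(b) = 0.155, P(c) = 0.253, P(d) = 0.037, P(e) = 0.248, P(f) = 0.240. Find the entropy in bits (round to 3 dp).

H = −Σ pᵢ log₂ pᵢ.
−0.067·log₂(0.067) = 0.2613
−0.155·log₂(0.155) = 0.4169
−0.253·log₂(0.253) = 0.5016
−0.037·log₂(0.037) = 0.1760
−0.248·log₂(0.248) = 0.4989
−0.240·log₂(0.240) = 0.4941
Sum ≈ 2.3488 → 2.349 bits.

2.349 bits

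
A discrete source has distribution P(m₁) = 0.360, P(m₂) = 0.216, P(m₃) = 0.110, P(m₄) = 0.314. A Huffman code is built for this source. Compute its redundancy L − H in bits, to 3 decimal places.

Entropy H = −Σ p log₂ p ≈ 1.8832 bits.
Huffman merges: 11/100+27/125→163/500; 157/500+163/500→16/25; 9/25+16/25→1. L = 983/500 ≈ 1.9660.
L − H = 1.9660 − 1.8832 = 0.083 bits.

0.083 bits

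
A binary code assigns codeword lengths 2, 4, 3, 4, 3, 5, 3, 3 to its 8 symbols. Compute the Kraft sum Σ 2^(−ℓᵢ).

With common denominator 2^5 = 32: Σ 2^(−ℓᵢ) = 8/32 + 2/32 + 4/32 + 2/32 + 4/32 + 1/32 + 4/32 + 4/32 = 29/32 = 0.90625.

0.90625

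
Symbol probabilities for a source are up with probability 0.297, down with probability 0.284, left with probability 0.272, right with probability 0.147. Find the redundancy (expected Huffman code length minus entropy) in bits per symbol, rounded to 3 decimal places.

Entropy H = −Σ p log₂ p ≈ 1.9535 bits.
Huffman merges: 147/1000+34/125→419/1000; 71/250+297/1000→581/1000; 419/1000+581/1000→1. L = 2 ≈ 2.0000.
L − H = 2.0000 − 1.9535 = 0.047 bits.

0.047 bits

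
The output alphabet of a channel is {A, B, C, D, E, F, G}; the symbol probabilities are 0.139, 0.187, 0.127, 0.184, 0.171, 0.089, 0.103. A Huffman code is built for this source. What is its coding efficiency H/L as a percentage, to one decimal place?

Entropy H = −Σ p log₂ p ≈ 2.7596 bits.
Huffman merges: 89/1000+103/1000→24/125; 127/1000+139/1000→133/500; 171/1000+23/125→71/200; 187/1000+24/125→379/1000; 133/500+71/200→621/1000; 379/1000+621/1000→1. L = 2813/1000 ≈ 2.8130.
Efficiency = H/L = 2.7596/2.8130 = 98.1%.

98.1%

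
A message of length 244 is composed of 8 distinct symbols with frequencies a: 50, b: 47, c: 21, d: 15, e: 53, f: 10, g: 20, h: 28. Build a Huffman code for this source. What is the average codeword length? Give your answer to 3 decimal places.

Probabilities are the counts divided by 244.
Repeatedly combine the two least-probable nodes; the expected code length is the sum of the merged weights.
merge 5/122 + 15/244 → 25/244
merge 5/61 + 21/244 → 41/244
merge 25/244 + 7/61 → 53/244
merge 41/244 + 47/244 → 22/61
merge 25/122 + 53/244 → 103/244
merge 53/244 + 22/61 → 141/244
merge 103/244 + 141/244 → 1
L = 25/244 + 41/244 + 53/244 + 22/61 + 103/244 + 141/244 + 1 = 695/244 ≈ 2.848 bits/symbol.

2.848 bits/symbol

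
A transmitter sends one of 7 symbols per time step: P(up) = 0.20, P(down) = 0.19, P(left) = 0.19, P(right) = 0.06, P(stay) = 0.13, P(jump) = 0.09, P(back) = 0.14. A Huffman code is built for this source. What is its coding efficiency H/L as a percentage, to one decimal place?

Entropy H = −Σ p log₂ p ≈ 2.7108 bits.
Huffman merges: 3/50+9/100→3/20; 13/100+7/50→27/100; 3/20+19/100→17/50; 19/100+1/5→39/100; 27/100+17/50→61/100; 39/100+61/100→1. L = 69/25 ≈ 2.7600.
Efficiency = H/L = 2.7108/2.7600 = 98.2%.

98.2%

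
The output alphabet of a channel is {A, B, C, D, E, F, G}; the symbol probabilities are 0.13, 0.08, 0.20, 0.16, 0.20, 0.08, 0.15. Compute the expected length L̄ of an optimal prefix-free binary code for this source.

2.76 bits/symbol

Repeatedly combine the two least-probable nodes; the expected code length is the sum of the merged weights.
merge 2/25 + 2/25 → 4/25
merge 13/100 + 3/20 → 7/25
merge 4/25 + 4/25 → 8/25
merge 1/5 + 1/5 → 2/5
merge 7/25 + 8/25 → 3/5
merge 2/5 + 3/5 → 1
L = 4/25 + 7/25 + 8/25 + 2/5 + 3/5 + 1 = 69/25 = 2.76 bits/symbol.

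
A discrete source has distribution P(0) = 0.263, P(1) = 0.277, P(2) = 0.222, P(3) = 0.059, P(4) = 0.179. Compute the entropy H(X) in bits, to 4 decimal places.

H = −Σ pᵢ log₂ pᵢ.
−0.263·log₂(0.263) = 0.5068
−0.277·log₂(0.277) = 0.5130
−0.222·log₂(0.222) = 0.4820
−0.059·log₂(0.059) = 0.2409
−0.179·log₂(0.179) = 0.4443
Sum ≈ 2.1870 → 2.1870 bits.

2.1870 bits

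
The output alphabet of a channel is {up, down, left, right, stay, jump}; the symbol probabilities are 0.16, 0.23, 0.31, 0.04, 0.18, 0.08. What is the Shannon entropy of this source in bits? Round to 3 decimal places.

H = −Σ pᵢ log₂ pᵢ.
−0.16·log₂(0.16) = 0.4230
−0.23·log₂(0.23) = 0.4877
−0.31·log₂(0.31) = 0.5238
−0.04·log₂(0.04) = 0.1858
−0.18·log₂(0.18) = 0.4453
−0.08·log₂(0.08) = 0.2915
Sum ≈ 2.3570 → 2.357 bits.

2.357 bits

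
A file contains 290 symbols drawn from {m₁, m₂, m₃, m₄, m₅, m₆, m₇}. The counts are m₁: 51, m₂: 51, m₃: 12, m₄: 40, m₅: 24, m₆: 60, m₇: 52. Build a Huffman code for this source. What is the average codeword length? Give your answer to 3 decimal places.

Probabilities are the counts divided by 290.
Repeatedly combine the two least-probable nodes; the expected code length is the sum of the merged weights.
merge 6/145 + 12/145 → 18/145
merge 18/145 + 4/29 → 38/145
merge 51/290 + 51/290 → 51/145
merge 26/145 + 6/29 → 56/145
merge 38/145 + 51/145 → 89/145
merge 56/145 + 89/145 → 1
L = 18/145 + 38/145 + 51/145 + 56/145 + 89/145 + 1 = 397/145 ≈ 2.738 bits/symbol.

2.738 bits/symbol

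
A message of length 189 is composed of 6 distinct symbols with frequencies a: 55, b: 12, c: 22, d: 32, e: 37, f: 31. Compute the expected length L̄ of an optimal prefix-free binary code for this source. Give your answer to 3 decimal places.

2.513 bits/symbol

Probabilities are the counts divided by 189.
Repeatedly combine the two least-probable nodes; the expected code length is the sum of the merged weights.
merge 4/63 + 22/189 → 34/189
merge 31/189 + 32/189 → 1/3
merge 34/189 + 37/189 → 71/189
merge 55/189 + 1/3 → 118/189
merge 71/189 + 118/189 → 1
L = 34/189 + 1/3 + 71/189 + 118/189 + 1 = 475/189 ≈ 2.513 bits/symbol.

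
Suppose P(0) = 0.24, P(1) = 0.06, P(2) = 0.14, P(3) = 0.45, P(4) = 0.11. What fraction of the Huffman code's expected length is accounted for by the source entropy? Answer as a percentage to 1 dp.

98.7%

Entropy H = −Σ p log₂ p ≈ 2.0035 bits.
Huffman merges: 3/50+11/100→17/100; 7/50+17/100→31/100; 6/25+31/100→11/20; 9/20+11/20→1. L = 203/100 ≈ 2.0300.
Efficiency = H/L = 2.0035/2.0300 = 98.7%.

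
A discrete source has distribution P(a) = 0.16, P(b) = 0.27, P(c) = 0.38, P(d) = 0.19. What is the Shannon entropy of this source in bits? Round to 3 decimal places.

H = −Σ pᵢ log₂ pᵢ.
−0.16·log₂(0.16) = 0.4230
−0.27·log₂(0.27) = 0.5100
−0.38·log₂(0.38) = 0.5305
−0.19·log₂(0.19) = 0.4552
Sum ≈ 1.9187 → 1.919 bits.

1.919 bits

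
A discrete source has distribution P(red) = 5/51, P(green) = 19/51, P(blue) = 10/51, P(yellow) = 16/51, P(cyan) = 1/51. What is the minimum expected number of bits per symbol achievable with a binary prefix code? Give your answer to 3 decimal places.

2.059 bits/symbol

Repeatedly combine the two least-probable nodes; the expected code length is the sum of the merged weights.
merge 1/51 + 5/51 → 2/17
merge 2/17 + 10/51 → 16/51
merge 16/51 + 16/51 → 32/51
merge 19/51 + 32/51 → 1
L = 2/17 + 16/51 + 32/51 + 1 = 35/17 ≈ 2.059 bits/symbol.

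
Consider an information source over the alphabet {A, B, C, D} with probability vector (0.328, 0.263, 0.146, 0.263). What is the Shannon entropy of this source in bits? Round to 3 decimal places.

H = −Σ pᵢ log₂ pᵢ.
−0.328·log₂(0.328) = 0.5275
−0.263·log₂(0.263) = 0.5068
−0.146·log₂(0.146) = 0.4053
−0.263·log₂(0.263) = 0.5068
Sum ≈ 1.9463 → 1.946 bits.

1.946 bits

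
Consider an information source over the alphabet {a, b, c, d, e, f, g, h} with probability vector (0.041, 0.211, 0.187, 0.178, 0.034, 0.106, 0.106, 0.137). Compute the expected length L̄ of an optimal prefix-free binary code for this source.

2.858 bits/symbol

Repeatedly combine the two least-probable nodes; the expected code length is the sum of the merged weights.
merge 17/500 + 41/1000 → 3/40
merge 3/40 + 53/500 → 181/1000
merge 53/500 + 137/1000 → 243/1000
merge 89/500 + 181/1000 → 359/1000
merge 187/1000 + 211/1000 → 199/500
merge 243/1000 + 359/1000 → 301/500
merge 199/500 + 301/500 → 1
L = 3/40 + 181/1000 + 243/1000 + 359/1000 + 199/500 + 301/500 + 1 = 1429/500 = 2.858 bits/symbol.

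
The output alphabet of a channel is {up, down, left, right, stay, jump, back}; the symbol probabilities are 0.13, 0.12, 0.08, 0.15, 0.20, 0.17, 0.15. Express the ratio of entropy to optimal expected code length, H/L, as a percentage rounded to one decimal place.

Entropy H = −Σ p log₂ p ≈ 2.7613 bits.
Huffman merges: 2/25+3/25→1/5; 13/100+3/20→7/25; 3/20+17/100→8/25; 1/5+1/5→2/5; 7/25+8/25→3/5; 2/5+3/5→1. L = 14/5 ≈ 2.8000.
Efficiency = H/L = 2.7613/2.8000 = 98.6%.

98.6%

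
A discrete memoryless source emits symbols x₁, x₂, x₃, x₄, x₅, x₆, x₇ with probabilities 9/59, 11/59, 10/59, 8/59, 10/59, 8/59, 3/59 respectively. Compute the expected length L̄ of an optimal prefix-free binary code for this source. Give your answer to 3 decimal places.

2.814 bits/symbol

Repeatedly combine the two least-probable nodes; the expected code length is the sum of the merged weights.
merge 3/59 + 8/59 → 11/59
merge 8/59 + 9/59 → 17/59
merge 10/59 + 10/59 → 20/59
merge 11/59 + 11/59 → 22/59
merge 17/59 + 20/59 → 37/59
merge 22/59 + 37/59 → 1
L = 11/59 + 17/59 + 20/59 + 22/59 + 37/59 + 1 = 166/59 ≈ 2.814 bits/symbol.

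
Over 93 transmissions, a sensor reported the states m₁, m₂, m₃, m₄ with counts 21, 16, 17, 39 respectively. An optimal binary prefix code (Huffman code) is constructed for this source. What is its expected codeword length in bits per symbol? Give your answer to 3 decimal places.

Probabilities are the counts divided by 93.
Repeatedly combine the two least-probable nodes; the expected code length is the sum of the merged weights.
merge 16/93 + 17/93 → 11/31
merge 7/31 + 11/31 → 18/31
merge 13/31 + 18/31 → 1
L = 11/31 + 18/31 + 1 = 60/31 ≈ 1.935 bits/symbol.

1.935 bits/symbol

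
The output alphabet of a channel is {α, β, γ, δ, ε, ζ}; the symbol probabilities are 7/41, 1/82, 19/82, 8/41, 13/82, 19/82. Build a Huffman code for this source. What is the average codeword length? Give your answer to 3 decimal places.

2.512 bits/symbol

Repeatedly combine the two least-probable nodes; the expected code length is the sum of the merged weights.
merge 1/82 + 13/82 → 7/41
merge 7/41 + 7/41 → 14/41
merge 8/41 + 19/82 → 35/82
merge 19/82 + 14/41 → 47/82
merge 35/82 + 47/82 → 1
L = 7/41 + 14/41 + 35/82 + 47/82 + 1 = 103/41 ≈ 2.512 bits/symbol.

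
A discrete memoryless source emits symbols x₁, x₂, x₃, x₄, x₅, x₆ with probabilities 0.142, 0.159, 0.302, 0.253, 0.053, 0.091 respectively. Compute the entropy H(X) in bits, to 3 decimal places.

H = −Σ pᵢ log₂ pᵢ.
−0.142·log₂(0.142) = 0.3999
−0.159·log₂(0.159) = 0.4218
−0.302·log₂(0.302) = 0.5217
−0.253·log₂(0.253) = 0.5016
−0.053·log₂(0.053) = 0.2246
−0.091·log₂(0.091) = 0.3147
Sum ≈ 2.3843 → 2.384 bits.

2.384 bits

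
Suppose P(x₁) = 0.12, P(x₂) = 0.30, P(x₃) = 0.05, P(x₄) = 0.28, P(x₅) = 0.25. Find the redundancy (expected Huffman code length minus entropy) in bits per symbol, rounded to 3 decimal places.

Entropy H = −Σ p log₂ p ≈ 2.1185 bits.
Huffman merges: 1/20+3/25→17/100; 17/100+1/4→21/50; 7/25+3/10→29/50; 21/50+29/50→1. L = 217/100 ≈ 2.1700.
L − H = 2.1700 − 2.1185 = 0.052 bits.

0.052 bits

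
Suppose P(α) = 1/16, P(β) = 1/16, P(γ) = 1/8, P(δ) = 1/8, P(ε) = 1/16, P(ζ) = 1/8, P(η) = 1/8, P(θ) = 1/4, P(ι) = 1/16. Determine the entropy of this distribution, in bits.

Each probability is a power of 1/2, so log₂(1/p) is an integer.
H = Σ p·log₂(1/p) = 1/16·4 + 1/16·4 + 1/8·3 + 1/8·3 + 1/16·4 + 1/8·3 + 1/8·3 + 1/4·2 + 1/16·4 = 3 bits.

3 bits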